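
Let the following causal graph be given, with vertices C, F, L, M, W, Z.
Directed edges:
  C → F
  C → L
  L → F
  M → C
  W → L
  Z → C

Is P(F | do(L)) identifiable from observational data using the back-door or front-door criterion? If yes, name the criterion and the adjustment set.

P(F|do(L)): backdoor, adjust for {C}.

desc(L)\{L}={F}; candidates ⊆ {C,M,W,Z}.
size 0: {}; under {} L still reaches {C,F,M,W,Z} ∋ F.
{C}: L⊥F given {C} in G with L→· removed — back-door holds.
P(F|do(L)) = Σ_{C} P(F|L,C)·P(C).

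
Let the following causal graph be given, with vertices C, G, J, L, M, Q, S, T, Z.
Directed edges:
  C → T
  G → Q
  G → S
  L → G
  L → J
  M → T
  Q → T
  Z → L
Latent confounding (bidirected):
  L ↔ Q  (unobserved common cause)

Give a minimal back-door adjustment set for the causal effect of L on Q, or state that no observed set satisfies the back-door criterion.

desc(L)\{L}={G,J,Q,S,T}; candidates ⊆ {C,M,Z}.
L↔Q: latent back-door arc(s) into L.
size 0: {}; under {} L still reaches {Q,T,Z} ∋ Q.
size 1: {C}, {M}, {Z}; under {C} L still reaches {Q,T,Z} ∋ Q.
size 2: {C,M}, {C,Z}, {M,Z}; under {C,M} L still reaches {Q,T,Z} ∋ Q.
L↔Q cannot be blocked by any observed set — no back-door set.

L→Q: no observed back-door set.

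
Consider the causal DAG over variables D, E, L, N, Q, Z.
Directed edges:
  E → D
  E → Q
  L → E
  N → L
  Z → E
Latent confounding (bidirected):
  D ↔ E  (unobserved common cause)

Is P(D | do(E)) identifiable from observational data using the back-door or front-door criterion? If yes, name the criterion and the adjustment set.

P(D|do(E)): not identifiable (no BD/FD set).

desc(E)\{E}={D,Q}; candidates ⊆ {L,N,Z}.
E↔D: latent back-door arc(s) into E.
size 0: {}; under {} E still reaches {D,L,N,Z} ∋ D.
size 1: {L}, {N}, {Z}; under {L} E still reaches {D,Z} ∋ D.
size 2: {L,N}, {L,Z}, {N,Z}; under {L,N} E still reaches {D,Z} ∋ D.
E↔D cannot be blocked by any observed set — no back-door set.
No mediator lies on a directed E→…→D path.
Neither criterion identifies P(D|do(E)) in this graph.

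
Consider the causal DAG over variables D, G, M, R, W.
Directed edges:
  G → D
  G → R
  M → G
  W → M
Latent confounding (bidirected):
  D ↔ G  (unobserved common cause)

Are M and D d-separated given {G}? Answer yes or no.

No — M and D are d-connected given {G}.

Bayes-Ball from M | {G} reaches {D,W}.
D ∈ reach(M|{G}) ⇒ M ⊥̸ D | {G}.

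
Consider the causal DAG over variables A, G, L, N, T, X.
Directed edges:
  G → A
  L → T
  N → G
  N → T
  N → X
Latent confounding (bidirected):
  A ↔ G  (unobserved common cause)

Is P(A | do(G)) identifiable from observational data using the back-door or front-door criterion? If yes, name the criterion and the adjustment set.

desc(G)\{G}={A}; candidates ⊆ {L,N,T,X}.
G↔A: latent back-door arc(s) into G.
size 0: {}; under {} G still reaches {A,N,T,X} ∋ A.
size 1: {L}, {N}, {T} …(+1); under {L} G still reaches {A,N,T,X} ∋ A.
size 2: {L,N}, {L,T}, {L,X} …(+3); under {L,N} G still reaches {A} ∋ A.
G↔A cannot be blocked by any observed set — no back-door set.
No mediator lies on a directed G→…→A path.
Neither criterion identifies P(A|do(G)) in this graph.

P(A|do(G)): not identifiable (no BD/FD set).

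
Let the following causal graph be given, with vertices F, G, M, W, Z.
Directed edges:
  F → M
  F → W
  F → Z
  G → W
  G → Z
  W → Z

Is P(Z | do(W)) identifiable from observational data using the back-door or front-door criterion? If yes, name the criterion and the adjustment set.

P(Z|do(W)): backdoor, adjust for {F, G}.

desc(W)\{W}={Z}; candidates ⊆ {F,G,M}.
size 0: {}; under {} W still reaches {F,G,M,Z} ∋ Z.
size 1: {F}, {G}, {M}; under {F} W still reaches {G,Z} ∋ Z.
{F,G}: W⊥Z given {F,G} in G with W→· removed — back-door holds.
P(Z|do(W)) = Σ_{F,G} P(Z|W,F,G)·P(F,G).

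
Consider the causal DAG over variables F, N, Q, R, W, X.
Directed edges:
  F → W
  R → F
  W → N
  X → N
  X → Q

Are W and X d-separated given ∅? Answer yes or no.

Bayes-Ball from W | ∅ reaches {F,N,R}.
X ∉ reach(W|∅) ⇒ W ⊥ X | ∅.

Yes — W ⊥ X | ∅.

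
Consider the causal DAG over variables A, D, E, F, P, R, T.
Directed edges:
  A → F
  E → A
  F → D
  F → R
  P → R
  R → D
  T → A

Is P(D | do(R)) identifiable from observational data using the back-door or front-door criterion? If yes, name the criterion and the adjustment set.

P(D|do(R)): backdoor, adjust for {F}.

desc(R)\{R}={D}; candidates ⊆ {A,E,F,P,T}.
size 0: {}; under {} R still reaches {A,D,E,F,P,T} ∋ D.
{F}: R⊥D given {F} in G with R→· removed — back-door holds.
P(D|do(R)) = Σ_{F} P(D|R,F)·P(F).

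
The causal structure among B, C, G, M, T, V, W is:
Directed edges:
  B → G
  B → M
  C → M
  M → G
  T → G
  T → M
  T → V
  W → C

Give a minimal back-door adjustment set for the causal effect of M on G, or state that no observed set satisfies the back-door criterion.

desc(M)\{M}={G}; candidates ⊆ {B,C,T,V,W}.
size 0: {}; under {} M still reaches {B,C,G,T,V,W} ∋ G.
size 1: {B}, {C}, {T} …(+2); under {B} M still reaches {C,G,T,V,W} ∋ G.
{B,T}: M⊥G given {B,T} in G with M→· removed — back-door holds.

M→G: minimal back-door set {B, T}.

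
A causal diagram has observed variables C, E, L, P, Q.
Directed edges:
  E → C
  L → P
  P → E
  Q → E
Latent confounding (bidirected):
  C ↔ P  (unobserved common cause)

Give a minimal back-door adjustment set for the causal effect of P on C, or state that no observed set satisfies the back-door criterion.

desc(P)\{P}={C,E}; candidates ⊆ {L,Q}.
P↔C: latent back-door arc(s) into P.
size 0: {}; under {} P still reaches {C,L} ∋ C.
size 1: {L}, {Q}; under {L} P still reaches {C} ∋ C.
size 2: {L,Q}; under {L,Q} P still reaches {C} ∋ C.
P↔C cannot be blocked by any observed set — no back-door set.

P→C: no observed back-door set.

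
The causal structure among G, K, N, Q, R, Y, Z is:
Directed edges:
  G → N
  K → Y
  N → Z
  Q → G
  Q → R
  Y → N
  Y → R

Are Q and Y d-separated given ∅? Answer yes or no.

Bayes-Ball from Q | ∅ reaches {G,N,R,Z}.
Y ∉ reach(Q|∅) ⇒ Q ⊥ Y | ∅.

Yes — Q ⊥ Y | ∅.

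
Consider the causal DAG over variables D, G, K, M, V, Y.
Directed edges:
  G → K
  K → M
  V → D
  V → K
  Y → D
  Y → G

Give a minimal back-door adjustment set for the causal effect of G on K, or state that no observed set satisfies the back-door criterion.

G→K: minimal back-door set ∅.

desc(G)\{G}={K,M}; candidates ⊆ {D,V,Y}.
∅: G⊥K given ∅ in G with G→· removed — back-door holds.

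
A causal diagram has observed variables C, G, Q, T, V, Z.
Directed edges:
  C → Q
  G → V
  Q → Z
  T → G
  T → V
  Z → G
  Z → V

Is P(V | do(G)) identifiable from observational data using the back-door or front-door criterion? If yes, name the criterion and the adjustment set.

desc(G)\{G}={V}; candidates ⊆ {C,Q,T,Z}.
size 0: {}; under {} G still reaches {C,Q,T,V,Z} ∋ V.
size 1: {C}, {Q}, {T} …(+1); under {C} G still reaches {Q,T,V,Z} ∋ V.
{T,Z}: G⊥V given {T,Z} in G with G→· removed — back-door holds.
P(V|do(G)) = Σ_{T,Z} P(V|G,T,Z)·P(T,Z).

P(V|do(G)): backdoor, adjust for {T, Z}.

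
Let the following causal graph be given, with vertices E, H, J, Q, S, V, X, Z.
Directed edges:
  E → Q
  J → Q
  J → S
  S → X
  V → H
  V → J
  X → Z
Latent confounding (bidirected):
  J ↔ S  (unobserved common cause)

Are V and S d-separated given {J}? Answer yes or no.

Bayes-Ball from V | {J} reaches {H,S,X,Z}.
S ∈ reach(V|{J}) ⇒ V ⊥̸ S | {J}.

No — V and S are d-connected given {J}.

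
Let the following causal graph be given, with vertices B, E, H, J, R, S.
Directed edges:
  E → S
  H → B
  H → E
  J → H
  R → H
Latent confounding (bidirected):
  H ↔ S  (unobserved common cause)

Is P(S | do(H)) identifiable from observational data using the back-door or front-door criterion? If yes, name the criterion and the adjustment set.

P(S|do(H)): frontdoor, adjust for {E}.

desc(H)\{H}={B,E,S}; candidates ⊆ {J,R}.
H↔S: latent back-door arc(s) into H.
size 0: {}; under {} H still reaches {J,R,S} ∋ S.
size 1: {J}, {R}; under {J} H still reaches {R,S} ∋ S.
size 2: {J,R}; under {J,R} H still reaches {S} ∋ S.
H↔S cannot be blocked by any observed set — no back-door set.
{E}: (i) intercepts every directed H→S path; (ii) no back-door H→{E}; (iii) {H} blocks every back-door {E}→S. Front-door holds.
P(S|do(H)) = Σ_{E} P(E|H) Σ_{H'} P(S|E,H')P(H').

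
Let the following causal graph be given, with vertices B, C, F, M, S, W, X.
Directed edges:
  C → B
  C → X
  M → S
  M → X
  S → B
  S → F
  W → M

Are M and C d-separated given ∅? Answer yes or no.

Yes — M ⊥ C | ∅.

Bayes-Ball from M | ∅ reaches {B,F,S,W,X}.
C ∉ reach(M|∅) ⇒ M ⊥ C | ∅.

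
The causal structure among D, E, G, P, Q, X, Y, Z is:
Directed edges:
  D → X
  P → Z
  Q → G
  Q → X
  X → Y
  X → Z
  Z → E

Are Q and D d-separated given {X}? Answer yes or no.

Bayes-Ball from Q | {X} reaches {D,G}.
D ∈ reach(Q|{X}) ⇒ Q ⊥̸ D | {X}.

No — Q and D are d-connected given {X}.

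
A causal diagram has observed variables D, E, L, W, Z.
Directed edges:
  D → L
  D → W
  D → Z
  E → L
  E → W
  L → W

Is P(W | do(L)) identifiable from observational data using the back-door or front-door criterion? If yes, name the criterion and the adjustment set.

desc(L)\{L}={W}; candidates ⊆ {D,E,Z}.
size 0: {}; under {} L still reaches {D,E,W,Z} ∋ W.
size 1: {D}, {E}, {Z}; under {D} L still reaches {E,W} ∋ W.
{D,E}: L⊥W given {D,E} in G with L→· removed — back-door holds.
P(W|do(L)) = Σ_{D,E} P(W|L,D,E)·P(D,E).

P(W|do(L)): backdoor, adjust for {D, E}.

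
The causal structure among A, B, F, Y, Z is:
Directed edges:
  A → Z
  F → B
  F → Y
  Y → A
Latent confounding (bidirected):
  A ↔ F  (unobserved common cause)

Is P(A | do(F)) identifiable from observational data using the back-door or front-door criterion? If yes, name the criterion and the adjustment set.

desc(F)\{F}={A,B,Y,Z}; candidates ⊆ {—}.
F↔A: latent back-door arc(s) into F.
size 0: {}; under {} F still reaches {A,Z} ∋ A.
F↔A cannot be blocked by any observed set — no back-door set.
{Y}: (i) intercepts every directed F→A path; (ii) no back-door F→{Y}; (iii) {F} blocks every back-door {Y}→A. Front-door holds.
P(A|do(F)) = Σ_{Y} P(Y|F) Σ_{F'} P(A|Y,F')P(F').

P(A|do(F)): frontdoor, adjust for {Y}.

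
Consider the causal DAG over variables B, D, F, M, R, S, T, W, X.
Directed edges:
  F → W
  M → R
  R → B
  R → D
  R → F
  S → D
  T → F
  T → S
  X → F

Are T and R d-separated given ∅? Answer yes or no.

Bayes-Ball from T | ∅ reaches {D,F,S,W}.
R ∉ reach(T|∅) ⇒ T ⊥ R | ∅.

Yes — T ⊥ R | ∅.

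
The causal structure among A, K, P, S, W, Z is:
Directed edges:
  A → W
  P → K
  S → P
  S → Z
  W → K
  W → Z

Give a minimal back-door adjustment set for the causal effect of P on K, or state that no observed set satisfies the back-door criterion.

P→K: minimal back-door set ∅.

desc(P)\{P}={K}; candidates ⊆ {A,S,W,Z}.
∅: P⊥K given ∅ in G with P→· removed — back-door holds.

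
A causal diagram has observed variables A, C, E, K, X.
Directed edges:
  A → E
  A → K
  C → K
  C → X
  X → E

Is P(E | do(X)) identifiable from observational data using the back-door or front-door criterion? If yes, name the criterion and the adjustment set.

P(E|do(X)): backdoor, adjust for ∅.

desc(X)\{X}={E}; candidates ⊆ {A,C,K}.
∅: X⊥E given ∅ in G with X→· removed — back-door holds.
P(E|do(X)) = P(E|X) — no adjustment needed.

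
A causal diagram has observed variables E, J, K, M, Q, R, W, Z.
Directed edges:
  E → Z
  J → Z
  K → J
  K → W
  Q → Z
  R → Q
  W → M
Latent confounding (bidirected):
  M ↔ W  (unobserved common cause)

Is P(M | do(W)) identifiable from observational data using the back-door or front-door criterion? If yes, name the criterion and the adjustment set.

desc(W)\{W}={M}; candidates ⊆ {E,J,K,Q,R,Z}.
W↔M: latent back-door arc(s) into W.
size 0: {}; under {} W still reaches {J,K,M,Z} ∋ M.
size 1: {E}, {J}, {K} …(+3); under {E} W still reaches {J,K,M,Z} ∋ M.
size 2: {E,J}, {E,K}, {E,Q} …(+12); under {E,J} W still reaches {K,M} ∋ M.
W↔M cannot be blocked by any observed set — no back-door set.
No mediator lies on a directed W→…→M path.
Neither criterion identifies P(M|do(W)) in this graph.

P(M|do(W)): not identifiable (no BD/FD set).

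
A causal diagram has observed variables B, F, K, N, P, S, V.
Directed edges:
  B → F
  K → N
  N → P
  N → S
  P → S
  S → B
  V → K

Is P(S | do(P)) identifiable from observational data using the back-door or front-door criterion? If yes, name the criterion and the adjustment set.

desc(P)\{P}={B,F,S}; candidates ⊆ {K,N,V}.
size 0: {}; under {} P still reaches {B,F,K,N,S,V} ∋ S.
{N}: P⊥S given {N} in G with P→· removed — back-door holds.
P(S|do(P)) = Σ_{N} P(S|P,N)·P(N).

P(S|do(P)): backdoor, adjust for {N}.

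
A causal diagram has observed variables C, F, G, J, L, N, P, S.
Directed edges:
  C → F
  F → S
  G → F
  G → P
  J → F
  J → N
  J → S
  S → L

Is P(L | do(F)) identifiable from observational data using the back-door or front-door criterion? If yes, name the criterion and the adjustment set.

desc(F)\{F}={L,S}; candidates ⊆ {C,G,J,N,P}.
size 0: {}; under {} F still reaches {C,G,J,L,N,P,S} ∋ L.
{J}: F⊥L given {J} in G with F→· removed — back-door holds.
P(L|do(F)) = Σ_{J} P(L|F,J)·P(J).

P(L|do(F)): backdoor, adjust for {J}.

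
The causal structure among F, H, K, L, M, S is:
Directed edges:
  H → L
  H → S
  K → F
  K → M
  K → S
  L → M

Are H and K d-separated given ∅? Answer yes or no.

Yes — H ⊥ K | ∅.

Bayes-Ball from H | ∅ reaches {L,M,S}.
K ∉ reach(H|∅) ⇒ H ⊥ K | ∅.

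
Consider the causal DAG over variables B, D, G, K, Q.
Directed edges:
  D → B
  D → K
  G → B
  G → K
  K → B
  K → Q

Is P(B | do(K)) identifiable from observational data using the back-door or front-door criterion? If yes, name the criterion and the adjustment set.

desc(K)\{K}={B,Q}; candidates ⊆ {D,G}.
size 0: {}; under {} K still reaches {B,D,G} ∋ B.
size 1: {D}, {G}; under {D} K still reaches {B,G} ∋ B.
{D,G}: K⊥B given {D,G} in G with K→· removed — back-door holds.
P(B|do(K)) = Σ_{D,G} P(B|K,D,G)·P(D,G).

P(B|do(K)): backdoor, adjust for {D, G}.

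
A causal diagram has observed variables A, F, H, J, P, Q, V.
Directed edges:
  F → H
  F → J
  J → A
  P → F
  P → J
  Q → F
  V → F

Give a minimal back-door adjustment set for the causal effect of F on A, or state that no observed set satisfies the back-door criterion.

F→A: minimal back-door set {P}.

desc(F)\{F}={A,H,J}; candidates ⊆ {P,Q,V}.
size 0: {}; under {} F still reaches {A,J,P,Q,V} ∋ A.
{P}: F⊥A given {P} in G with F→· removed — back-door holds.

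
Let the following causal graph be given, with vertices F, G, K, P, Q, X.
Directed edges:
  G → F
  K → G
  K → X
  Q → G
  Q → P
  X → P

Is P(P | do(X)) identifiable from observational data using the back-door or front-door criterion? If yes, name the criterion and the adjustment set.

P(P|do(X)): backdoor, adjust for ∅.

desc(X)\{X}={P}; candidates ⊆ {F,G,K,Q}.
∅: X⊥P given ∅ in G with X→· removed — back-door holds.
P(P|do(X)) = P(P|X) — no adjustment needed.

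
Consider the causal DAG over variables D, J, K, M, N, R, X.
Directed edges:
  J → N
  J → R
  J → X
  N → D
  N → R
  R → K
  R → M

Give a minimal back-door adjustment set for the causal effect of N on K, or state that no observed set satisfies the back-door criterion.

N→K: minimal back-door set {J}.

desc(N)\{N}={D,K,M,R}; candidates ⊆ {J,X}.
size 0: {}; under {} N still reaches {J,K,M,R,X} ∋ K.
{J}: N⊥K given {J} in G with N→· removed — back-door holds.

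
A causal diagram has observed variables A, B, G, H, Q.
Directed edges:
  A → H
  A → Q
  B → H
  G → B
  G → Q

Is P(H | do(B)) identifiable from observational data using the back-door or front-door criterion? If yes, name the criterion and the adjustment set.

desc(B)\{B}={H}; candidates ⊆ {A,G,Q}.
∅: B⊥H given ∅ in G with B→· removed — back-door holds.
P(H|do(B)) = P(H|B) — no adjustment needed.

P(H|do(B)): backdoor, adjust for ∅.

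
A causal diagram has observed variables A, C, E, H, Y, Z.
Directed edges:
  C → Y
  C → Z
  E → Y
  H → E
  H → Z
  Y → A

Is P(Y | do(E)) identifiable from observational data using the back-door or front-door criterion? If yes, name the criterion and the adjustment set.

P(Y|do(E)): backdoor, adjust for ∅.

desc(E)\{E}={A,Y}; candidates ⊆ {C,H,Z}.
∅: E⊥Y given ∅ in G with E→· removed — back-door holds.
P(Y|do(E)) = P(Y|E) — no adjustment needed.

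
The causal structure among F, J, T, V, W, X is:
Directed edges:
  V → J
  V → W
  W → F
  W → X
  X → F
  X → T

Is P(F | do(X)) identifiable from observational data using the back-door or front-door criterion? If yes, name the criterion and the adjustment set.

desc(X)\{X}={F,T}; candidates ⊆ {J,V,W}.
size 0: {}; under {} X still reaches {F,J,V,W} ∋ F.
{W}: X⊥F given {W} in G with X→· removed — back-door holds.
P(F|do(X)) = Σ_{W} P(F|X,W)·P(W).

P(F|do(X)): backdoor, adjust for {W}.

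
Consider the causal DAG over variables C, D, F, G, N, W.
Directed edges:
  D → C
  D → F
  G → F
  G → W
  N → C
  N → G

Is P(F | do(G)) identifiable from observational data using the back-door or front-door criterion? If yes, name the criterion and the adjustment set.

P(F|do(G)): backdoor, adjust for ∅.

desc(G)\{G}={F,W}; candidates ⊆ {C,D,N}.
∅: G⊥F given ∅ in G with G→· removed — back-door holds.
P(F|do(G)) = P(F|G) — no adjustment needed.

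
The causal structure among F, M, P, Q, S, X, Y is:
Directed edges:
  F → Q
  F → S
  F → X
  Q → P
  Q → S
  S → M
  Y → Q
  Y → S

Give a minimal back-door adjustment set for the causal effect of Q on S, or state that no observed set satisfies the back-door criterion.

Q→S: minimal back-door set {F, Y}.

desc(Q)\{Q}={M,P,S}; candidates ⊆ {F,X,Y}.
size 0: {}; under {} Q still reaches {F,M,S,X,Y} ∋ S.
size 1: {F}, {X}, {Y}; under {F} Q still reaches {M,S,Y} ∋ S.
{F,Y}: Q⊥S given {F,Y} in G with Q→· removed — back-door holds.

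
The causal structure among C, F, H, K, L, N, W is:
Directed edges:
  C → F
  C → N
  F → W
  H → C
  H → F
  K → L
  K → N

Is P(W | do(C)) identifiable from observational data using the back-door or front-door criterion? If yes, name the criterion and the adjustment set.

P(W|do(C)): backdoor, adjust for {H}.

desc(C)\{C}={F,N,W}; candidates ⊆ {H,K,L}.
size 0: {}; under {} C still reaches {F,H,W} ∋ W.
{H}: C⊥W given {H} in G with C→· removed — back-door holds.
P(W|do(C)) = Σ_{H} P(W|C,H)·P(H).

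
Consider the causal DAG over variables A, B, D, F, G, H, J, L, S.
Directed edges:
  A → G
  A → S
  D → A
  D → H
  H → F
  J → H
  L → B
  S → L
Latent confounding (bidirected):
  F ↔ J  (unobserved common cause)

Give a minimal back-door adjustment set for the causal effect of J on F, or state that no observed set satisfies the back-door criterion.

J→F: no observed back-door set.

desc(J)\{J}={F,H}; candidates ⊆ {A,B,D,G,L,S}.
J↔F: latent back-door arc(s) into J.
size 0: {}; under {} J still reaches {F} ∋ F.
size 1: {A}, {B}, {D} …(+3); under {A} J still reaches {F} ∋ F.
size 2: {A,B}, {A,D}, {A,G} …(+12); under {A,B} J still reaches {F} ∋ F.
J↔F cannot be blocked by any observed set — no back-door set.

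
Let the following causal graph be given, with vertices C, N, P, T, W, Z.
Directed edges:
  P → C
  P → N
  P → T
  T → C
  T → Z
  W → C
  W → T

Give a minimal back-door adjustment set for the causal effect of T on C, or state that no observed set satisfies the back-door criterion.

desc(T)\{T}={C,Z}; candidates ⊆ {N,P,W}.
size 0: {}; under {} T still reaches {C,N,P,W} ∋ C.
size 1: {N}, {P}, {W}; under {N} T still reaches {C,P,W} ∋ C.
{P,W}: T⊥C given {P,W} in G with T→· removed — back-door holds.

T→C: minimal back-door set {P, W}.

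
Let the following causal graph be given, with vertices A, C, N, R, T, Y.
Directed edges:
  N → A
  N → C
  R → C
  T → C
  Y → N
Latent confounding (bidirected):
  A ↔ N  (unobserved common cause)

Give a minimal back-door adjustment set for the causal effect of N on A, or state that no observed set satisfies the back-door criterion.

N→A: no observed back-door set.

desc(N)\{N}={A,C}; candidates ⊆ {R,T,Y}.
N↔A: latent back-door arc(s) into N.
size 0: {}; under {} N still reaches {A,Y} ∋ A.
size 1: {R}, {T}, {Y}; under {R} N still reaches {A,Y} ∋ A.
size 2: {R,T}, {R,Y}, {T,Y}; under {R,T} N still reaches {A,Y} ∋ A.
N↔A cannot be blocked by any observed set — no back-door set.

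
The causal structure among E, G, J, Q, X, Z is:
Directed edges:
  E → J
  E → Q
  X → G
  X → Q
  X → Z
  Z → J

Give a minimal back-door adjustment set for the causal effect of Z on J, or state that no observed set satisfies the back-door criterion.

Z→J: minimal back-door set ∅.

desc(Z)\{Z}={J}; candidates ⊆ {E,G,Q,X}.
∅: Z⊥J given ∅ in G with Z→· removed — back-door holds.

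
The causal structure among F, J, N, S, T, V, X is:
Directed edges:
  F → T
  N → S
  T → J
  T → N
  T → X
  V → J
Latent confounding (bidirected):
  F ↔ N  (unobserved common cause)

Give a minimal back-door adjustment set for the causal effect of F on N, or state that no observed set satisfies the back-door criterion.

desc(F)\{F}={J,N,S,T,X}; candidates ⊆ {V}.
F↔N: latent back-door arc(s) into F.
size 0: {}; under {} F still reaches {N,S} ∋ N.
size 1: {V}; under {V} F still reaches {N,S} ∋ N.
F↔N cannot be blocked by any observed set — no back-door set.

F→N: no observed back-door set.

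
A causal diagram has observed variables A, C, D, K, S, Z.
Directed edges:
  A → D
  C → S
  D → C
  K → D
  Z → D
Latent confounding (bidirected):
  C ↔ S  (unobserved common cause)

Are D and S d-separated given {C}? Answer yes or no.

Bayes-Ball from D | {C} reaches {A,K,S,Z}.
S ∈ reach(D|{C}) ⇒ D ⊥̸ S | {C}.

No — D and S are d-connected given {C}.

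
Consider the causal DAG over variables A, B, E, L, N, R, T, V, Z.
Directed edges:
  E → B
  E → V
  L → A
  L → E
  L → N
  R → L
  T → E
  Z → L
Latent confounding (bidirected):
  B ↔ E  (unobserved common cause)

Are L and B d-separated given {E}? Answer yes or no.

No — L and B are d-connected given {E}.

Bayes-Ball from L | {E} reaches {A,B,N,R,T,Z}.
B ∈ reach(L|{E}) ⇒ L ⊥̸ B | {E}.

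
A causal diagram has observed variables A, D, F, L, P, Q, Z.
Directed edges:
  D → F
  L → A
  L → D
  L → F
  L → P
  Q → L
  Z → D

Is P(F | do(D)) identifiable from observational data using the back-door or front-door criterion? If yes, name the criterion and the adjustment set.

desc(D)\{D}={F}; candidates ⊆ {A,L,P,Q,Z}.
size 0: {}; under {} D still reaches {A,F,L,P,Q,Z} ∋ F.
{L}: D⊥F given {L} in G with D→· removed — back-door holds.
P(F|do(D)) = Σ_{L} P(F|D,L)·P(L).

P(F|do(D)): backdoor, adjust for {L}.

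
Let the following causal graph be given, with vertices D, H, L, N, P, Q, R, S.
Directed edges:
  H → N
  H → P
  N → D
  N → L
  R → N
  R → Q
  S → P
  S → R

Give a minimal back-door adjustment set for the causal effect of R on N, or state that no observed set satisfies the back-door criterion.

desc(R)\{R}={D,L,N,Q}; candidates ⊆ {H,P,S}.
∅: R⊥N given ∅ in G with R→· removed — back-door holds.

R→N: minimal back-door set ∅.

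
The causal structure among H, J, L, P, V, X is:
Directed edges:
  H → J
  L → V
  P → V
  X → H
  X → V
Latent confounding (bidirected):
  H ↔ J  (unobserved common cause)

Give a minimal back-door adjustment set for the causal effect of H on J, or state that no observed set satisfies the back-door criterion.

H→J: no observed back-door set.

desc(H)\{H}={J}; candidates ⊆ {L,P,V,X}.
H↔J: latent back-door arc(s) into H.
size 0: {}; under {} H still reaches {J,V,X} ∋ J.
size 1: {L}, {P}, {V} …(+1); under {L} H still reaches {J,V,X} ∋ J.
size 2: {L,P}, {L,V}, {L,X} …(+3); under {L,P} H still reaches {J,V,X} ∋ J.
H↔J cannot be blocked by any observed set — no back-door set.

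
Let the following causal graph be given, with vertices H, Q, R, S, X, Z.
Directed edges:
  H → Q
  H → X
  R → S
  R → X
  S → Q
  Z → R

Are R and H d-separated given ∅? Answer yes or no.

Bayes-Ball from R | ∅ reaches {Q,S,X,Z}.
H ∉ reach(R|∅) ⇒ R ⊥ H | ∅.

Yes — R ⊥ H | ∅.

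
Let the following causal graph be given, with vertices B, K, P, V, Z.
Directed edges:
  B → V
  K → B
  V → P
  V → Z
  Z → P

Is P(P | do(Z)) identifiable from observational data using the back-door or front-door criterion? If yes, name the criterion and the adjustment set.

desc(Z)\{Z}={P}; candidates ⊆ {B,K,V}.
size 0: {}; under {} Z still reaches {B,K,P,V} ∋ P.
{V}: Z⊥P given {V} in G with Z→· removed — back-door holds.
P(P|do(Z)) = Σ_{V} P(P|Z,V)·P(V).

P(P|do(Z)): backdoor, adjust for {V}.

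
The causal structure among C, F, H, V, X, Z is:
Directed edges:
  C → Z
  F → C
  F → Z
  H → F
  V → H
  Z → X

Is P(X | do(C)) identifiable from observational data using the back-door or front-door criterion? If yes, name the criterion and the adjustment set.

P(X|do(C)): backdoor, adjust for {F}.

desc(C)\{C}={X,Z}; candidates ⊆ {F,H,V}.
size 0: {}; under {} C still reaches {F,H,V,X,Z} ∋ X.
{F}: C⊥X given {F} in G with C→· removed — back-door holds.
P(X|do(C)) = Σ_{F} P(X|C,F)·P(F).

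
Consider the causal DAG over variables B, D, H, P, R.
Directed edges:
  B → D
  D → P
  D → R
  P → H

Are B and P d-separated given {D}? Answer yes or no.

Yes — B ⊥ P | {D}.

Bayes-Ball from B | {D} reaches ∅.
P ∉ reach(B|{D}) ⇒ B ⊥ P | {D}.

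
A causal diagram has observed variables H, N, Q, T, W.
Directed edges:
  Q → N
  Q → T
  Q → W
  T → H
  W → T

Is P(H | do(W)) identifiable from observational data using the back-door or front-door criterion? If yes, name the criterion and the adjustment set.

desc(W)\{W}={H,T}; candidates ⊆ {N,Q}.
size 0: {}; under {} W still reaches {H,N,Q,T} ∋ H.
{Q}: W⊥H given {Q} in G with W→· removed — back-door holds.
P(H|do(W)) = Σ_{Q} P(H|W,Q)·P(Q).

P(H|do(W)): backdoor, adjust for {Q}.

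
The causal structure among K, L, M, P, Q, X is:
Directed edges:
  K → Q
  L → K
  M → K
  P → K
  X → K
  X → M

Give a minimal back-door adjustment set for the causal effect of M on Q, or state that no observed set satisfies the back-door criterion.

desc(M)\{M}={K,Q}; candidates ⊆ {L,P,X}.
size 0: {}; under {} M still reaches {K,Q,X} ∋ Q.
{X}: M⊥Q given {X} in G with M→· removed — back-door holds.

M→Q: minimal back-door set {X}.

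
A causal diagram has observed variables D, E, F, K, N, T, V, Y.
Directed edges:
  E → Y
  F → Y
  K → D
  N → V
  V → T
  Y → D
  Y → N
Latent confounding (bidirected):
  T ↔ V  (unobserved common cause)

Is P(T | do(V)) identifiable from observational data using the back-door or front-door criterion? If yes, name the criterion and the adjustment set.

desc(V)\{V}={T}; candidates ⊆ {D,E,F,K,N,Y}.
V↔T: latent back-door arc(s) into V.
size 0: {}; under {} V still reaches {D,E,F,N,T,Y} ∋ T.
size 1: {D}, {E}, {F} …(+3); under {D} V still reaches {E,F,K,N,T,Y} ∋ T.
size 2: {D,E}, {D,F}, {D,K} …(+12); under {D,E} V still reaches {F,K,N,T,Y} ∋ T.
V↔T cannot be blocked by any observed set — no back-door set.
No mediator lies on a directed V→…→T path.
Neither criterion identifies P(T|do(V)) in this graph.

P(T|do(V)): not identifiable (no BD/FD set).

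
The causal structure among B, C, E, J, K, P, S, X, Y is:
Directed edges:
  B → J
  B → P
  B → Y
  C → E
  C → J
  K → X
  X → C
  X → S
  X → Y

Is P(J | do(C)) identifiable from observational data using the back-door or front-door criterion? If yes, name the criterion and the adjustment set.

desc(C)\{C}={E,J}; candidates ⊆ {B,K,P,S,X,Y}.
∅: C⊥J given ∅ in G with C→· removed — back-door holds.
P(J|do(C)) = P(J|C) — no adjustment needed.

P(J|do(C)): backdoor, adjust for ∅.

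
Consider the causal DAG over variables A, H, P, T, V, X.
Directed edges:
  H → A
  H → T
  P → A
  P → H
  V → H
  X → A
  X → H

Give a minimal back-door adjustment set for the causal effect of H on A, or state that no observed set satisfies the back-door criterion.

desc(H)\{H}={A,T}; candidates ⊆ {P,V,X}.
size 0: {}; under {} H still reaches {A,P,V,X} ∋ A.
size 1: {P}, {V}, {X}; under {P} H still reaches {A,V,X} ∋ A.
{P,X}: H⊥A given {P,X} in G with H→· removed — back-door holds.

H→A: minimal back-door set {P, X}.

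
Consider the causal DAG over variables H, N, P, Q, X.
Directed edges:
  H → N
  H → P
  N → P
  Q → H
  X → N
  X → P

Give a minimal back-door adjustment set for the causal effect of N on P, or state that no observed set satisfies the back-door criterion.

N→P: minimal back-door set {H, X}.

desc(N)\{N}={P}; candidates ⊆ {H,Q,X}.
size 0: {}; under {} N still reaches {H,P,Q,X} ∋ P.
size 1: {H}, {Q}, {X}; under {H} N still reaches {P,X} ∋ P.
{H,X}: N⊥P given {H,X} in G with N→· removed — back-door holds.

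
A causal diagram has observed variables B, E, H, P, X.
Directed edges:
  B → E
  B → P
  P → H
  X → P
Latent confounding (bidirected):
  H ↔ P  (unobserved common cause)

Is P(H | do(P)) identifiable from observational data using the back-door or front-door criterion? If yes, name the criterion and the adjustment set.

P(H|do(P)): not identifiable (no BD/FD set).

desc(P)\{P}={H}; candidates ⊆ {B,E,X}.
P↔H: latent back-door arc(s) into P.
size 0: {}; under {} P still reaches {B,E,H,X} ∋ H.
size 1: {B}, {E}, {X}; under {B} P still reaches {H,X} ∋ H.
size 2: {B,E}, {B,X}, {E,X}; under {B,E} P still reaches {H,X} ∋ H.
P↔H cannot be blocked by any observed set — no back-door set.
No mediator lies on a directed P→…→H path.
Neither criterion identifies P(H|do(P)) in this graph.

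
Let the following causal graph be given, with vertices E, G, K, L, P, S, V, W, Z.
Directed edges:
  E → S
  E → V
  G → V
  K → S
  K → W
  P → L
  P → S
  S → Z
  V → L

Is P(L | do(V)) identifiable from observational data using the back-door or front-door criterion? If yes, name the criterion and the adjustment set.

P(L|do(V)): backdoor, adjust for ∅.

desc(V)\{V}={L}; candidates ⊆ {E,G,K,P,S,W,Z}.
∅: V⊥L given ∅ in G with V→· removed — back-door holds.
P(L|do(V)) = P(L|V) — no adjustment needed.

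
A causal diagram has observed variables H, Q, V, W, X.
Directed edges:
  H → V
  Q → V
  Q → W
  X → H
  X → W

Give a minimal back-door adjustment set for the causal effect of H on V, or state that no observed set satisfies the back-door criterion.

desc(H)\{H}={V}; candidates ⊆ {Q,W,X}.
∅: H⊥V given ∅ in G with H→· removed — back-door holds.

H→V: minimal back-door set ∅.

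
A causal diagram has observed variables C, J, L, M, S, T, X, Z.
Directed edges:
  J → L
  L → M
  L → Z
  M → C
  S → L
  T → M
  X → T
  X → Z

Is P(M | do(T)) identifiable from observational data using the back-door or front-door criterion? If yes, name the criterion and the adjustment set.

P(M|do(T)): backdoor, adjust for ∅.

desc(T)\{T}={C,M}; candidates ⊆ {J,L,S,X,Z}.
∅: T⊥M given ∅ in G with T→· removed — back-door holds.
P(M|do(T)) = P(M|T) — no adjustment needed.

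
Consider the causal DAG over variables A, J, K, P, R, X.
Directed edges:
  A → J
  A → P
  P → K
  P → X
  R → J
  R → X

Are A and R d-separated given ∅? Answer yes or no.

Bayes-Ball from A | ∅ reaches {J,K,P,X}.
R ∉ reach(A|∅) ⇒ A ⊥ R | ∅.

Yes — A ⊥ R | ∅.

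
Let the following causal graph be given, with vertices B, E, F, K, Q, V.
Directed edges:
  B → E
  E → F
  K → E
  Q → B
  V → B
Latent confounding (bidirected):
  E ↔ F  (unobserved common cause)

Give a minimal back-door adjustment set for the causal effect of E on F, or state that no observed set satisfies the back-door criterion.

E→F: no observed back-door set.

desc(E)\{E}={F}; candidates ⊆ {B,K,Q,V}.
E↔F: latent back-door arc(s) into E.
size 0: {}; under {} E still reaches {B,F,K,Q,V} ∋ F.
size 1: {B}, {K}, {Q} …(+1); under {B} E still reaches {F,K} ∋ F.
size 2: {B,K}, {B,Q}, {B,V} …(+3); under {B,K} E still reaches {F} ∋ F.
E↔F cannot be blocked by any observed set — no back-door set.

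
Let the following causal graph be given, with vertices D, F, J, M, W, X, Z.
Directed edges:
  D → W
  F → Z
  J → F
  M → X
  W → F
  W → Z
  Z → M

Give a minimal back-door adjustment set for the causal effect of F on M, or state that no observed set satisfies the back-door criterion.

desc(F)\{F}={M,X,Z}; candidates ⊆ {D,J,W}.
size 0: {}; under {} F still reaches {D,J,M,W,X,Z} ∋ M.
{W}: F⊥M given {W} in G with F→· removed — back-door holds.

F→M: minimal back-door set {W}.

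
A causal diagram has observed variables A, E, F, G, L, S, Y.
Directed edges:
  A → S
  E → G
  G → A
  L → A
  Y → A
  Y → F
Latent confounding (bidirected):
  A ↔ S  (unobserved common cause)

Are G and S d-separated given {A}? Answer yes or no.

Bayes-Ball from G | {A} reaches {E,F,L,S,Y}.
S ∈ reach(G|{A}) ⇒ G ⊥̸ S | {A}.

No — G and S are d-connected given {A}.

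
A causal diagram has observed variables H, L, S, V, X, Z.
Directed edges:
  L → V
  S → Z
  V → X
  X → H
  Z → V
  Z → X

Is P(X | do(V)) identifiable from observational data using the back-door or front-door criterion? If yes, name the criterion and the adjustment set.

P(X|do(V)): backdoor, adjust for {Z}.

desc(V)\{V}={H,X}; candidates ⊆ {L,S,Z}.
size 0: {}; under {} V still reaches {H,L,S,X,Z} ∋ X.
{Z}: V⊥X given {Z} in G with V→· removed — back-door holds.
P(X|do(V)) = Σ_{Z} P(X|V,Z)·P(Z).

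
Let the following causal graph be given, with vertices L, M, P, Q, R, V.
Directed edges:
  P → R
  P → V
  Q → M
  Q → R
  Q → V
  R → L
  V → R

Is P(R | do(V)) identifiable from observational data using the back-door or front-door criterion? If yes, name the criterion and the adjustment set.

desc(V)\{V}={L,R}; candidates ⊆ {M,P,Q}.
size 0: {}; under {} V still reaches {L,M,P,Q,R} ∋ R.
size 1: {M}, {P}, {Q}; under {M} V still reaches {L,P,Q,R} ∋ R.
{P,Q}: V⊥R given {P,Q} in G with V→· removed — back-door holds.
P(R|do(V)) = Σ_{P,Q} P(R|V,P,Q)·P(P,Q).

P(R|do(V)): backdoor, adjust for {P, Q}.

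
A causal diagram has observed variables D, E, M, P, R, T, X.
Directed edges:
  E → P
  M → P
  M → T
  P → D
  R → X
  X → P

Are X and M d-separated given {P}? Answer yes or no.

No — X and M are d-connected given {P}.

Bayes-Ball from X | {P} reaches {E,M,R,T}.
M ∈ reach(X|{P}) ⇒ X ⊥̸ M | {P}.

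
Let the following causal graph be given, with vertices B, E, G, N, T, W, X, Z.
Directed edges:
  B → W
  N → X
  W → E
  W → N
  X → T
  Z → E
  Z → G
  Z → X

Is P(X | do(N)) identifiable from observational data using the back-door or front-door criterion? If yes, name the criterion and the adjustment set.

P(X|do(N)): backdoor, adjust for ∅.

desc(N)\{N}={T,X}; candidates ⊆ {B,E,G,W,Z}.
∅: N⊥X given ∅ in G with N→· removed — back-door holds.
P(X|do(N)) = P(X|N) — no adjustment needed.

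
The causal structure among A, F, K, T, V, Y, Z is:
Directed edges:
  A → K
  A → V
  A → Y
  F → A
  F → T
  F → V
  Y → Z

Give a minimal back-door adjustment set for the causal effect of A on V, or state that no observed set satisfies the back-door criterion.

A→V: minimal back-door set {F}.

desc(A)\{A}={K,V,Y,Z}; candidates ⊆ {F,T}.
size 0: {}; under {} A still reaches {F,T,V} ∋ V.
{F}: A⊥V given {F} in G with A→· removed — back-door holds.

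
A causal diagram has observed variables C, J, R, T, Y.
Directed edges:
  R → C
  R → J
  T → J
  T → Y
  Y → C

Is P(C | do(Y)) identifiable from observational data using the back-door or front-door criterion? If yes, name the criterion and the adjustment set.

desc(Y)\{Y}={C}; candidates ⊆ {J,R,T}.
∅: Y⊥C given ∅ in G with Y→· removed — back-door holds.
P(C|do(Y)) = P(C|Y) — no adjustment needed.

P(C|do(Y)): backdoor, adjust for ∅.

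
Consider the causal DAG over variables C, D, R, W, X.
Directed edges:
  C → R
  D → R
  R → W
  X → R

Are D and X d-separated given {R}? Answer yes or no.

No — D and X are d-connected given {R}.

Bayes-Ball from D | {R} reaches {C,X}.
X ∈ reach(D|{R}) ⇒ D ⊥̸ X | {R}.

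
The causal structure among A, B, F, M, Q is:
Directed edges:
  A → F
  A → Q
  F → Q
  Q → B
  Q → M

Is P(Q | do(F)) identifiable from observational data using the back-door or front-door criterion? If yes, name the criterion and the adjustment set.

P(Q|do(F)): backdoor, adjust for {A}.

desc(F)\{F}={B,M,Q}; candidates ⊆ {A}.
size 0: {}; under {} F still reaches {A,B,M,Q} ∋ Q.
{A}: F⊥Q given {A} in G with F→· removed — back-door holds.
P(Q|do(F)) = Σ_{A} P(Q|F,A)·P(A).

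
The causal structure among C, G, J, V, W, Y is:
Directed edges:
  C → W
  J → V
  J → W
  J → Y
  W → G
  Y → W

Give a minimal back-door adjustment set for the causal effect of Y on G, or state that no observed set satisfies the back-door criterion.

desc(Y)\{Y}={G,W}; candidates ⊆ {C,J,V}.
size 0: {}; under {} Y still reaches {G,J,V,W} ∋ G.
{J}: Y⊥G given {J} in G with Y→· removed — back-door holds.

Y→G: minimal back-door set {J}.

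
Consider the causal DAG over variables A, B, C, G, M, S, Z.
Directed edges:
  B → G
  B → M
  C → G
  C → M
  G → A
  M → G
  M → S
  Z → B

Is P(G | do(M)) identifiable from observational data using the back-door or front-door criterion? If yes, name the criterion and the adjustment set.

desc(M)\{M}={A,G,S}; candidates ⊆ {B,C,Z}.
size 0: {}; under {} M still reaches {A,B,C,G,Z} ∋ G.
size 1: {B}, {C}, {Z}; under {B} M still reaches {A,C,G} ∋ G.
{B,C}: M⊥G given {B,C} in G with M→· removed — back-door holds.
P(G|do(M)) = Σ_{B,C} P(G|M,B,C)·P(B,C).

P(G|do(M)): backdoor, adjust for {B, C}.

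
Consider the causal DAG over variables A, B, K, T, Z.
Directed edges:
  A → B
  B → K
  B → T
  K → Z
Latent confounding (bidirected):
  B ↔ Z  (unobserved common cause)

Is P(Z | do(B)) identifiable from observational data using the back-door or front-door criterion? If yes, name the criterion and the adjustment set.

desc(B)\{B}={K,T,Z}; candidates ⊆ {A}.
B↔Z: latent back-door arc(s) into B.
size 0: {}; under {} B still reaches {A,Z} ∋ Z.
size 1: {A}; under {A} B still reaches {Z} ∋ Z.
B↔Z cannot be blocked by any observed set — no back-door set.
{K}: (i) intercepts every directed B→Z path; (ii) no back-door B→{K}; (iii) {B} blocks every back-door {K}→Z. Front-door holds.
P(Z|do(B)) = Σ_{K} P(K|B) Σ_{B'} P(Z|K,B')P(B').

P(Z|do(B)): frontdoor, adjust for {K}.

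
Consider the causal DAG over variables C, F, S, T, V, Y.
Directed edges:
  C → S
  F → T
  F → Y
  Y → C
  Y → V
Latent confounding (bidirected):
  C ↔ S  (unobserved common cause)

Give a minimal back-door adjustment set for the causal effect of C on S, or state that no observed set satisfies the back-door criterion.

C→S: no observed back-door set.

desc(C)\{C}={S}; candidates ⊆ {F,T,V,Y}.
C↔S: latent back-door arc(s) into C.
size 0: {}; under {} C still reaches {F,S,T,V,Y} ∋ S.
size 1: {F}, {T}, {V} …(+1); under {F} C still reaches {S,V,Y} ∋ S.
size 2: {F,T}, {F,V}, {F,Y} …(+3); under {F,T} C still reaches {S,V,Y} ∋ S.
C↔S cannot be blocked by any observed set — no back-door set.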